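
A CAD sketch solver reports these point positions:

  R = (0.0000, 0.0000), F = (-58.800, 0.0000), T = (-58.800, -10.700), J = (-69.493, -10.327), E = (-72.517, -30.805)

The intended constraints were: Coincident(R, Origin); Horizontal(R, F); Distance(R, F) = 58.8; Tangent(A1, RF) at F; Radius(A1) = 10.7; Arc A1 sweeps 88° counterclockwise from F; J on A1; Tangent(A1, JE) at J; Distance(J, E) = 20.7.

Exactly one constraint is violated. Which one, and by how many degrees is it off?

Tangent(A1, JE) at J — off by 6.40°.

R = (0.00, 0.00) ✓; R.y = 0.00, F.y = 0.00 ✓; |RF| = 58.80 ✓; ∠(TF, FR) = 90.00° ✓; |TF| = 10.70 ✓; bearing(T→J) − bearing(T→F) = 88.00° ✓; |TJ| = 10.70 ✓; ∠(TJ, JE) = 96.40° ✗; |JE| = 20.70 ✓.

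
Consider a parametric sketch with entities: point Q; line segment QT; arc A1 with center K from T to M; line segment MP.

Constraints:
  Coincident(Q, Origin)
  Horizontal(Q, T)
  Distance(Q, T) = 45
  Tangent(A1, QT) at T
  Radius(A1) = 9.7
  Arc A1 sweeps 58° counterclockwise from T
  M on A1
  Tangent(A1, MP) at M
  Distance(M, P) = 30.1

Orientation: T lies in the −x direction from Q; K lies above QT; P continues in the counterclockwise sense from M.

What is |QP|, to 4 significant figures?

36.59

Q is at the origin; Q and T share the same y with |QT| = 45.0 and T on the −x side, so T = (-45.00, 0.000). Since A1 is tangent to QT there, KT ⟂ QT, so K = T + (0, 9.7) = (-45.00, 9.700). On A1, T sits at bearing -90° from K; a 58° counterclockwise sweep puts M at bearing -32°, so M = K + 9.7·(cos -32°, sin -32°) = (-36.77, 4.560). The tangent condition forces KM to be normal to MP, so MP runs along (−sin -32°, cos -32°); with |MP| = 30.1, P = (-20.82, 30.09). Then |QP| = |P − Q| = 36.59.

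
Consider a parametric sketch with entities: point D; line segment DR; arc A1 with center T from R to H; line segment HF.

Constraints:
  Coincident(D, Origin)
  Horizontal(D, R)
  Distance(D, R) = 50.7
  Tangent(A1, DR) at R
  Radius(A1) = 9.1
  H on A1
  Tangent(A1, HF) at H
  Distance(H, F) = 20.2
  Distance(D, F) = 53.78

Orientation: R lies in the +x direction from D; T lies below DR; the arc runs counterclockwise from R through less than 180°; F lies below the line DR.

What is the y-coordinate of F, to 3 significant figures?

-30.3

D is at the origin; D and R share the same y with |DR| = 50.7 and R on the +x side, so R = (50.7, 0.00). Tangency of A1 to DR means the radius TR is perpendicular to DR, so T = R + (0, -9.1) = (50.7, -9.10). Since TH ⟂ HF (tangency), |TF| = √(9.1² + 20.2²) = 22.2 regardless of where H sits on A1. So F lies on both circle(D, 53.78) and circle(T, 22.2); the below-DR intersection is F = (44.4, -30.3). H is the foot of the tangent from F: H = (41.7, -10.3).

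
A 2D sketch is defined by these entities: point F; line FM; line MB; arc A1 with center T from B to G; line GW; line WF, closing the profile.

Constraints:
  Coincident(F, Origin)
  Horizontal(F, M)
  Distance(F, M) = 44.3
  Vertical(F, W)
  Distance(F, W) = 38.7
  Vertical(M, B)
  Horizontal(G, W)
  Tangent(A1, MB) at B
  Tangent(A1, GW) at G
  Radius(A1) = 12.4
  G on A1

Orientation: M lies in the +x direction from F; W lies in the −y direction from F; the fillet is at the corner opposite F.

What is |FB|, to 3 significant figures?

51.5

F is at the origin; F and M share the same y with |FM| = 44.3 and M on the +x side, so M = (44.3, 0.00). FW is vertical with |FW| = 38.7 and W on the −y side, so W = (0.00, -38.7). The virtual corner opposite F is at (44.3, -38.7). Tangency of A1 to MB means the radius TB is perpendicular to MB and the tangent condition forces TG to be normal to GW, with radius 12.4, so the center T sits 12.4 in from both sides at T = (31.9, -26.3). That places the tangent points at B = (44.3, -26.3) on MB and G = (31.9, -38.7) on GW. Then |FB| = |B − F| = 51.5.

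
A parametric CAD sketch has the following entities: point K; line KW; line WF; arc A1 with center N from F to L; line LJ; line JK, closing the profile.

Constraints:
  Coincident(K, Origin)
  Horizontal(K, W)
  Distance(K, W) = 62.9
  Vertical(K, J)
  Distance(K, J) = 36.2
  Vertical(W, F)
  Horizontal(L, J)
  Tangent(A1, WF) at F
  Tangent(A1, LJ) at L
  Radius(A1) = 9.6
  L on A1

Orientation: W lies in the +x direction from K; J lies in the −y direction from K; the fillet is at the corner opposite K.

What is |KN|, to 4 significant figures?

59.57

KJ is vertical with |KJ| = 36.2 and J on the −y side, so J = (0.000, -36.20). The virtual corner opposite K is at (62.90, -36.20). A1 meets WF tangentially, so NF is at right angles to WF and the tangent condition forces NL to be normal to LJ, with radius 9.6, so the center N sits 9.6 in from both sides at N = (53.30, -26.60). Then |KN| = |N − K| = 59.57.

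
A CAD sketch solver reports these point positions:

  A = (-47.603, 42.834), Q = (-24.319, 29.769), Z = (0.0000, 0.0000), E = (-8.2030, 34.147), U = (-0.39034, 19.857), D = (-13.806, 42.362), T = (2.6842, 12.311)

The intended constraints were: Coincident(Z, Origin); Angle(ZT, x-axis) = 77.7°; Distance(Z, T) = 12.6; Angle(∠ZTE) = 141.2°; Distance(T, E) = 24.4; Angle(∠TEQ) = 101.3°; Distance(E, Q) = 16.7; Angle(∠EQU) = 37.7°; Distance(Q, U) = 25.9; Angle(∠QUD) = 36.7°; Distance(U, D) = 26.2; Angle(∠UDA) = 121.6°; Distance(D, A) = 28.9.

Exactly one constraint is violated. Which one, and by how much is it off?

Distance(D, A) = 28.9 — off by 4.90.

Z = (0.00, 0.00) ✓; ZT at 77.70° ✓; |ZT| = 12.60 ✓; ∠ZTE = 141.2° ✓; |TE| = 24.40 ✓; ∠TEQ = 101.3° ✓; |EQ| = 16.70 ✓; ∠EQU = 37.70° ✓; |QU| = 25.90 ✓; ∠QUD = 36.70° ✓; |UD| = 26.20 ✓; ∠UDA = 121.6° ✓; |DA| = 33.80 ✗.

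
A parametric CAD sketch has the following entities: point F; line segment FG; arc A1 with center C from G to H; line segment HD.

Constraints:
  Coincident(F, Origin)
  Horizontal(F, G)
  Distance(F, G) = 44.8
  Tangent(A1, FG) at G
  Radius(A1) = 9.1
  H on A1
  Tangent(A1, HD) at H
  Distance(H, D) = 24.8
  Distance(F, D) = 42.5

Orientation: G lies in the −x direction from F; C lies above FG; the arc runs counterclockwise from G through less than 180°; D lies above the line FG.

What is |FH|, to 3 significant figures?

36.6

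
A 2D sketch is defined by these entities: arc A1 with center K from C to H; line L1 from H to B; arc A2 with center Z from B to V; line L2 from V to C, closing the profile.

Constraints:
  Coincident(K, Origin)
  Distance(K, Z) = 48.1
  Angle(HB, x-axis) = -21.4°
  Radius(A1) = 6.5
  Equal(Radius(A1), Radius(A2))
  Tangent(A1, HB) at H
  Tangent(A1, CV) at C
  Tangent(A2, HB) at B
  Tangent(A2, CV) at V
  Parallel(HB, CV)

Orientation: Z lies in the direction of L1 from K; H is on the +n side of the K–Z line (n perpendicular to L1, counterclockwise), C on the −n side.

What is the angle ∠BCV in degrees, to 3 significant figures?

15.1°

The slot axis is L1's direction at -21.4°, so u = (cos -21.4°, sin -21.4°) = (0.931, -0.365) and n = (−sin -21.4°, cos -21.4°) = (0.365, 0.931). K is at the origin and Z lies 48.1 along u from K, so Z = 48.1·u = (44.8, -17.6). Tangency of A1 to both parallel lines with radius 6.5 puts H and C at K ± 6.5·n: H = (2.37, 6.05), C = (-2.37, -6.05). Equal radii place B and V the same way about Z: B = Z + 6.5·n = (47.2, -11.5), V = Z − 6.5·n = (42.4, -23.6). Then cos ∠BCV = CB·CV / (|CB||CV|), giving 15.1°.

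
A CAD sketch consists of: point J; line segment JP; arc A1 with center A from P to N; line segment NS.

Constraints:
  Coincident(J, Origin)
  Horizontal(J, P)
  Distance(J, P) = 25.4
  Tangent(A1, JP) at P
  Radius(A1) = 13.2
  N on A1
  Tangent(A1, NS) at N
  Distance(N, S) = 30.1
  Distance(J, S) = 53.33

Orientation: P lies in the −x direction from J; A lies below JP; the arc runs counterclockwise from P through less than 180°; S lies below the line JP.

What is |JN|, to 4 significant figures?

41.77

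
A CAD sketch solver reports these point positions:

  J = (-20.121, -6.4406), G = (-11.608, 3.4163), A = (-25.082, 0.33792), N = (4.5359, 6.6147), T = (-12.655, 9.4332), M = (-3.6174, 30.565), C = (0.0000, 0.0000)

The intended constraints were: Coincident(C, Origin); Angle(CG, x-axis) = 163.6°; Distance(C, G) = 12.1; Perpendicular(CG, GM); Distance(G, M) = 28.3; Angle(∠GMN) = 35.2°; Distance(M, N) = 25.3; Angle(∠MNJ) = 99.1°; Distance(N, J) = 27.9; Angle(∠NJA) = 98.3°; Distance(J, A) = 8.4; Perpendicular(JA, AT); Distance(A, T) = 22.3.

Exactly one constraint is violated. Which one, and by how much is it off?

Distance(A, T) = 22.3 — off by 6.90.

C = (0.00, 0.00) ✓; CG at 163.6° ✓; |CG| = 12.10 ✓; ∠(CG, GM) = 90.00° ✓; |GM| = 28.30 ✓; ∠GMN = 35.20° ✓; |MN| = 25.30 ✓; ∠MNJ = 99.10° ✓; |NJ| = 27.90 ✓; ∠NJA = 98.30° ✓; |JA| = 8.400 ✓; ∠(JA, AT) = 90.00° ✓; |AT| = 15.40 ✗.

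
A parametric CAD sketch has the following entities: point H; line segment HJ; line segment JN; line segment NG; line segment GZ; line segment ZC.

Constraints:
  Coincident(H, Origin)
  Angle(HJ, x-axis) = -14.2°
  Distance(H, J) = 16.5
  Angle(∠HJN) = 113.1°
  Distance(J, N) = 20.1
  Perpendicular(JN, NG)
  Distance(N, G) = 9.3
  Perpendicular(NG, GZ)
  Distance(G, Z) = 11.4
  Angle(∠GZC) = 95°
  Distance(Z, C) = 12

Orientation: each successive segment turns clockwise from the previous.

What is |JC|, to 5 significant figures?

8.1013

H is at the origin; HJ runs at -14.2° with length 16.5, so J = (15.996, -4.0476). ∠HJN = 113.1° gives JN at -81.100° from the x-axis; with |JN| = 20.1, N = (19.106, -23.906). The perpendicularity gives NG at right angles to JN, so NG runs at -171.10°; with |NG| = 9.3, G = (9.9175, -25.344). NG is perpendicular to GZ, so GZ runs at 98.900°; with |GZ| = 11.4, Z = (8.1538, -14.082). ∠GZC = 95.0° gives ZC at 13.900° from the x-axis; with |ZC| = 12.0, C = (19.802, -11.199). Then |JC| = |C − J| = 8.1013.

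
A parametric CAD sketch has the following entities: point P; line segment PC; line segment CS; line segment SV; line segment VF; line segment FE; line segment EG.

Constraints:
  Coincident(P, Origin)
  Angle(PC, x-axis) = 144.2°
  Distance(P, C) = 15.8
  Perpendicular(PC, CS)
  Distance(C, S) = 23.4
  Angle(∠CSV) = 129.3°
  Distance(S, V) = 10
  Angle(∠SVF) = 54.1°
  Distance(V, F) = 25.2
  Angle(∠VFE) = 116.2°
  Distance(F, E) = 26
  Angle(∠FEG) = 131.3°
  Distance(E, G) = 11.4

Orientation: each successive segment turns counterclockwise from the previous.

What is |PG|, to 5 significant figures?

40.203

P is at the origin; PC runs at 144.2° with length 15.8, so C = (-12.815, 9.2423). The perpendicularity gives CS at right angles to PC, so CS runs at -125.80°; with |CS| = 23.4, S = (-26.503, -9.7366). ∠CSV = 129.3° gives SV at -75.100° from the x-axis; with |SV| = 10.0, V = (-23.931, -19.400). ∠SVF = 54.1° gives VF at 50.800° from the x-axis; with |VF| = 25.2, F = (-8.0044, 0.12828). ∠VFE = 116.2° gives FE at 114.60° from the x-axis; with |FE| = 26.0, E = (-18.828, 23.768). ∠FEG = 131.3° gives EG at 163.30° from the x-axis; with |EG| = 11.4, G = (-29.747, 27.044). Then |PG| = |G − P| = 40.203.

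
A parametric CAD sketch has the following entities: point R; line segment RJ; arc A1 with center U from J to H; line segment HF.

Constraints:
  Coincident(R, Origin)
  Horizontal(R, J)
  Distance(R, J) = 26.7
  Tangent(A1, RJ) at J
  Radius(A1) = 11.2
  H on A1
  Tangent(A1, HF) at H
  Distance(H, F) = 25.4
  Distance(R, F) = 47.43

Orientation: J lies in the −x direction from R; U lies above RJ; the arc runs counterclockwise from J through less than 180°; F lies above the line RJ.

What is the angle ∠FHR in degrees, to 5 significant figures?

158.35°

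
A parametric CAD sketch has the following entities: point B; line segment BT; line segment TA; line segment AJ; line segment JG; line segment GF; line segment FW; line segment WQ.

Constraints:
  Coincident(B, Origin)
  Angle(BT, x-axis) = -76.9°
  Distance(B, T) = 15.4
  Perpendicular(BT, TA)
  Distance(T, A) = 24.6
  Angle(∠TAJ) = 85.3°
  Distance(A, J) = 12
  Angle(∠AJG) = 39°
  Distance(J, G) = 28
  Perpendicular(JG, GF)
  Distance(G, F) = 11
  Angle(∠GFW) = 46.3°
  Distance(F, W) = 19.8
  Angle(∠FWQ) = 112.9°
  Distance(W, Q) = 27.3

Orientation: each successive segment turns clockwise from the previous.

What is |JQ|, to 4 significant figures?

36.63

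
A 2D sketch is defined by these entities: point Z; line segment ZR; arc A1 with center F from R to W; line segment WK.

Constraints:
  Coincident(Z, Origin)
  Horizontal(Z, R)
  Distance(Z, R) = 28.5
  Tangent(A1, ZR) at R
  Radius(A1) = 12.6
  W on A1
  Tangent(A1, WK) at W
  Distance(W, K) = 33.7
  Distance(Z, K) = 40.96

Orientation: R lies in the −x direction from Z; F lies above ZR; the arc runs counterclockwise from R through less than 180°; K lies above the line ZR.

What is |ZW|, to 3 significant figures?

18.7

Checks: |FW| = 12.60 ✓; ∠(FW, WK) = 90.00° ✓; |WK| = 33.70 ✓; |ZK| = 40.96 ✓.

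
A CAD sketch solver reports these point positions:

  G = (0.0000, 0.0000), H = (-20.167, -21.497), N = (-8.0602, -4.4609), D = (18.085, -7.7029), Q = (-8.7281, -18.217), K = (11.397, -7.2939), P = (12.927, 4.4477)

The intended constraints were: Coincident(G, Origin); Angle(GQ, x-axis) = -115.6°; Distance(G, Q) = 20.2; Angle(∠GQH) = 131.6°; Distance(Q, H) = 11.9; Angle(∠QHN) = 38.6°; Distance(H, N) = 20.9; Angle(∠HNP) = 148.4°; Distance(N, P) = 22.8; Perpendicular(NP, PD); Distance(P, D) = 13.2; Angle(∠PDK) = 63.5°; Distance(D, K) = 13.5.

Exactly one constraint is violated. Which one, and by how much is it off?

Distance(D, K) = 13.5 — off by 6.80.

G = (0.00, 0.00) ✓; GQ at -115.6° ✓; |GQ| = 20.20 ✓; ∠GQH = 131.6° ✓; |QH| = 11.90 ✓; ∠QHN = 38.60° ✓; |HN| = 20.90 ✓; ∠HNP = 148.4° ✓; |NP| = 22.80 ✓; ∠(NP, PD) = 90.00° ✓; |PD| = 13.20 ✓; ∠PDK = 63.50° ✓; |DK| = 6.700 ✗.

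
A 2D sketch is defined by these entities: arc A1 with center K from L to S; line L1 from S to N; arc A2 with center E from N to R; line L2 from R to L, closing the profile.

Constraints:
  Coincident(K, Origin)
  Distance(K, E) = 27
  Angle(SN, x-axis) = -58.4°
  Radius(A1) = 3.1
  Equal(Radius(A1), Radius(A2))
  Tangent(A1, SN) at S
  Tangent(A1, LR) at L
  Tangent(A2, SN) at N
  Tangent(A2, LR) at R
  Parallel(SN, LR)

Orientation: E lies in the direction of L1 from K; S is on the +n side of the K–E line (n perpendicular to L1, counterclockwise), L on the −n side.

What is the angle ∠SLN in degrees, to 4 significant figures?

77.07°

Tangency of A1 to both parallel lines with radius 3.1 puts S and L at K ± 3.1·n: S = (2.640, 1.624), L = (-2.640, -1.624). Equal radii place N and R the same way about E: N = E + 3.1·n = (16.79, -21.37), R = E − 3.1·n = (11.51, -24.62). Then cos ∠SLN = LS·LN / (|LS||LN|), giving 77.07°.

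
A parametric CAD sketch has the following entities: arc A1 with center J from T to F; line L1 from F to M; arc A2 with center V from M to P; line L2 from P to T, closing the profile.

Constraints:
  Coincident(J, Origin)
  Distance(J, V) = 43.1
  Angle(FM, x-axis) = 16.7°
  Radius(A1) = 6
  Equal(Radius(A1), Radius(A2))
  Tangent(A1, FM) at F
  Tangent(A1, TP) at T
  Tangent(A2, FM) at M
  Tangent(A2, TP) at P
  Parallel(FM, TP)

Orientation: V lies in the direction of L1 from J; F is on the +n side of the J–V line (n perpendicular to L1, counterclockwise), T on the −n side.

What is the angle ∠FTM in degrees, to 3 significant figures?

74.4°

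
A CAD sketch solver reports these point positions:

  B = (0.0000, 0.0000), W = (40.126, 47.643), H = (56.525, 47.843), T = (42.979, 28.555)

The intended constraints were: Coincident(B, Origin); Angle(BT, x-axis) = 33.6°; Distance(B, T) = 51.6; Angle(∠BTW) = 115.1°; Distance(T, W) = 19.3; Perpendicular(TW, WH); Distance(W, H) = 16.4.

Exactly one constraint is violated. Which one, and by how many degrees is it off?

Perpendicular(TW, WH) — off by 7.80°.

B = (0.00, 0.00) ✓; BT at 33.60° ✓; |BT| = 51.60 ✓; ∠BTW = 115.1° ✓; |TW| = 19.30 ✓; ∠(TW, WH) = 97.80° ✗; |WH| = 16.40 ✓.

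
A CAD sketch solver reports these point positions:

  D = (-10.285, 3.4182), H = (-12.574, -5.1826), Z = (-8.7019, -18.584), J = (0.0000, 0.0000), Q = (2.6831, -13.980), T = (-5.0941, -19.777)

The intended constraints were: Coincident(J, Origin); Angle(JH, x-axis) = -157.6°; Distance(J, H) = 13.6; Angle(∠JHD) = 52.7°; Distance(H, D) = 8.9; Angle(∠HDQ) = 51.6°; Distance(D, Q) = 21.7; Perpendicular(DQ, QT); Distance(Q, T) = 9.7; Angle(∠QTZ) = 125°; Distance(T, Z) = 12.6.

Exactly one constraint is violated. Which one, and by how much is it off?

Distance(T, Z) = 12.6 — off by 8.80.

J = (0.00, 0.00) ✓; JH at -157.6° ✓; |JH| = 13.60 ✓; ∠JHD = 52.70° ✓; |HD| = 8.900 ✓; ∠HDQ = 51.60° ✓; |DQ| = 21.70 ✓; ∠(DQ, QT) = 90.00° ✓; |QT| = 9.700 ✓; ∠QTZ = 125.0° ✓; |TZ| = 3.800 ✗.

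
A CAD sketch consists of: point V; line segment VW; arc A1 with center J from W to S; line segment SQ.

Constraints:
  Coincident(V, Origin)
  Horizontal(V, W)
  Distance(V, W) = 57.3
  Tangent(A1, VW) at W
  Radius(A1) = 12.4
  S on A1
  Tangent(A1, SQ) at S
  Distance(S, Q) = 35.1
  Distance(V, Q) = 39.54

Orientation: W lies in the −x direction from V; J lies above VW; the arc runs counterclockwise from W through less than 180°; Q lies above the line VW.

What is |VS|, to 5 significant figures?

48.139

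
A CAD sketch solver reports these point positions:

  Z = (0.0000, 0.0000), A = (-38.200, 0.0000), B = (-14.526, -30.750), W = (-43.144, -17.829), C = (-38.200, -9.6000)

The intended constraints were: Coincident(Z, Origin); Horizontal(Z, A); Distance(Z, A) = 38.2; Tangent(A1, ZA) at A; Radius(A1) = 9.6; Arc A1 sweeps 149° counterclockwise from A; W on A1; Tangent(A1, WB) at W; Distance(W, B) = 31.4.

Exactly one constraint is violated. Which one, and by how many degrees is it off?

Tangent(A1, WB) at W — off by 6.70°.

Z = (0.00, 0.00) ✓; Z.y = 0.00, A.y = 0.00 ✓; |ZA| = 38.20 ✓; ∠(CA, AZ) = 90.00° ✓; |CA| = 9.600 ✓; bearing(C→W) − bearing(C→A) = 149.0° ✓; |CW| = 9.600 ✓; ∠(CW, WB) = 83.30° ✗; |WB| = 31.40 ✓.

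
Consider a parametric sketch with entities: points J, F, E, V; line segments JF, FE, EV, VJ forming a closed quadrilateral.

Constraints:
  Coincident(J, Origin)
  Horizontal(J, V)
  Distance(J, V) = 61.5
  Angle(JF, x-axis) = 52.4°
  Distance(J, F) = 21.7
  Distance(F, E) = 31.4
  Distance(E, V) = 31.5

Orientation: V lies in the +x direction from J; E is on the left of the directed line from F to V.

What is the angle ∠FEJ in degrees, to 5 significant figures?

14.795°

Checks: |FE| = 31.40 ✓; |EV| = 31.50 ✓.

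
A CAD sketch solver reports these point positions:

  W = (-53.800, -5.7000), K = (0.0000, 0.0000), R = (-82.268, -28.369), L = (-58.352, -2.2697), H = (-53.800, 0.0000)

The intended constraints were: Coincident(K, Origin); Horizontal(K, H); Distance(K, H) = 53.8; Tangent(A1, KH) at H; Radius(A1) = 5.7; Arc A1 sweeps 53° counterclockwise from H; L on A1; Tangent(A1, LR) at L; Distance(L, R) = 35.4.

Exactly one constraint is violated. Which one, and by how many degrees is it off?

Tangent(A1, LR) at L — off by 5.50°.

K = (0.00, 0.00) ✓; K.y = 0.00, H.y = 0.00 ✓; |KH| = 53.80 ✓; ∠(WH, HK) = 90.00° ✓; |WH| = 5.700 ✓; bearing(W→L) − bearing(W→H) = 53.00° ✓; |WL| = 5.700 ✓; ∠(WL, LR) = 95.50° ✗; |LR| = 35.40 ✓.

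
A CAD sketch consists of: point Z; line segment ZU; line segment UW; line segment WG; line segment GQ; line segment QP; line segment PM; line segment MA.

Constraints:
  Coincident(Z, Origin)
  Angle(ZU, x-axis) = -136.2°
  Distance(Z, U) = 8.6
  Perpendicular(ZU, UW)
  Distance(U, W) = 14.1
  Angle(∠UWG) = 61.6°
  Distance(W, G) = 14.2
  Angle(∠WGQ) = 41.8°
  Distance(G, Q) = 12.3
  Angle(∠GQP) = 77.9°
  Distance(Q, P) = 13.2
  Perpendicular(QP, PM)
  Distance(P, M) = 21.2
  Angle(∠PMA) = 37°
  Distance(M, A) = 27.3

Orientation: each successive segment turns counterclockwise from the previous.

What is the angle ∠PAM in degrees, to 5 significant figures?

50.899°

Z is at the origin; ZU runs at -136.2° with length 8.6, so U = (-6.2071, -5.9524). The perpendicularity gives UW at right angles to ZU, so UW runs at -46.200°; with |UW| = 14.1, W = (3.5521, -16.129). ∠UWG = 61.6° gives WG at 72.200° from the x-axis; with |WG| = 14.2, G = (7.8930, -2.6090). ∠WGQ = 41.8° gives GQ at -149.60° from the x-axis; with |GQ| = 12.3, Q = (-2.7160, -8.8332). ∠GQP = 77.9° gives QP at -47.500° from the x-axis; with |QP| = 13.2, P = (6.2018, -18.565). The perpendicularity gives PM at right angles to QP, so PM runs at 42.500°; with |PM| = 21.2, M = (21.832, -4.2428). ∠PMA = 37.0° gives MA at -174.50° from the x-axis; with |MA| = 27.3, A = (-5.3422, -6.8594). Then cos ∠PAM = AP·AM / (|AP||AM|), giving 50.899°.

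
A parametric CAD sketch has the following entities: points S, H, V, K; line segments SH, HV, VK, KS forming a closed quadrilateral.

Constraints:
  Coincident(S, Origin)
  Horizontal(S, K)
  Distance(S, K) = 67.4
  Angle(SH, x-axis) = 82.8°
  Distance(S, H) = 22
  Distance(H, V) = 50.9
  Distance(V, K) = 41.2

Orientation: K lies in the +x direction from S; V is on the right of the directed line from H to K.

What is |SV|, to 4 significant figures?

37.40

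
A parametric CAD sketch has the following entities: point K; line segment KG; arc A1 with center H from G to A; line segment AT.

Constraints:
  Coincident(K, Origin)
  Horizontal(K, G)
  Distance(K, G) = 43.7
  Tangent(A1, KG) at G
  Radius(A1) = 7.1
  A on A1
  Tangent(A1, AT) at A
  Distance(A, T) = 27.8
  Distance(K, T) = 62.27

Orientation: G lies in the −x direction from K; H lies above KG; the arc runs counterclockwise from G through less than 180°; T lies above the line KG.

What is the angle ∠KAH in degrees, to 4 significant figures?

133.5°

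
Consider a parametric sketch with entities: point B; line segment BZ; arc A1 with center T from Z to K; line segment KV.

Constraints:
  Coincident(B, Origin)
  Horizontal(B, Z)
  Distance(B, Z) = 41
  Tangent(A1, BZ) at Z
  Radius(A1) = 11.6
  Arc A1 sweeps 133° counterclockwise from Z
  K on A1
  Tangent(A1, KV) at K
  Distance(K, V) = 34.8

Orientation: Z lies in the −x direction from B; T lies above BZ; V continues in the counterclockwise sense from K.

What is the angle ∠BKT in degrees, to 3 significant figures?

106°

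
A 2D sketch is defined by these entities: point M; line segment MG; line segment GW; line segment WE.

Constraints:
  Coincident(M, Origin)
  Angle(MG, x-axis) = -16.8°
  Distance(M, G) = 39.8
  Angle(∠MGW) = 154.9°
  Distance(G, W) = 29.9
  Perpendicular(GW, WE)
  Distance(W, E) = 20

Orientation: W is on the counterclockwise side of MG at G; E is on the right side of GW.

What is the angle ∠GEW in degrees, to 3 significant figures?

56.2°

M is at the origin; MG runs at -16.8° with length 39.8, so G = 39.8·(cos -16.8°, sin -16.8°) = (38.1, -11.5). ∠MGW = 154.9°, so GW runs at -16.8° + (180° − 154.9°) = 8.30° from the x-axis; with |GW| = 29.9, W = G + 29.9·(cos 8.30°, sin 8.30°) = (67.7, -7.19). GW is perpendicular to WE; with |WE| = 20.0 on the right of GW, E = W + 20.0·(0.144, -0.990) = (70.6, -27.0). Then cos ∠GEW = EG·EW / (|EG||EW|), giving 56.2°.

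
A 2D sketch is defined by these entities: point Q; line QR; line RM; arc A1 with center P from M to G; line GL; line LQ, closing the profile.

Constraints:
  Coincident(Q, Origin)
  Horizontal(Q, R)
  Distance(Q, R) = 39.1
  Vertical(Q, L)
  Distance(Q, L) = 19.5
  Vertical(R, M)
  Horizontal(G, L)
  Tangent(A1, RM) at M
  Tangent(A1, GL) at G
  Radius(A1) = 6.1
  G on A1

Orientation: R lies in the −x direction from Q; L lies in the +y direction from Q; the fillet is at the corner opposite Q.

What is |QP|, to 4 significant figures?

35.62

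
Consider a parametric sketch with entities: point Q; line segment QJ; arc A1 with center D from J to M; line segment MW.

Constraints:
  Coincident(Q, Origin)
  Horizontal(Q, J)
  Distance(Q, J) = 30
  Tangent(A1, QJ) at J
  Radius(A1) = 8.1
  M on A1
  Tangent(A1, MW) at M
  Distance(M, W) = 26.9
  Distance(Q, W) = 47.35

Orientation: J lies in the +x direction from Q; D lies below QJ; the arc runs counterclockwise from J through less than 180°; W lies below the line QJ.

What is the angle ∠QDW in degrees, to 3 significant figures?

106°

Checks: |DM| = 8.100 ✓; ∠(DM, MW) = 90.00° ✓; |MW| = 26.90 ✓; |QW| = 47.35 ✓.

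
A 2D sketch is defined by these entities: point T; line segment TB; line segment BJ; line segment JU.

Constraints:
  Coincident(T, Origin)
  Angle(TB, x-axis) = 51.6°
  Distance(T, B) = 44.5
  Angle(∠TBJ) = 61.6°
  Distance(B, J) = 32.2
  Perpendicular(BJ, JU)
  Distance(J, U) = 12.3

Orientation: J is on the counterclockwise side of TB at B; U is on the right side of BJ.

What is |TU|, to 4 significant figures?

52.61

T is at the origin; TB runs at 51.6° with length 44.5, so B = 44.5·(cos 51.6°, sin 51.6°) = (27.64, 34.87). ∠TBJ = 61.6°, so BJ runs at 51.6° + (180° − 61.6°) = 170.0° from the x-axis; with |BJ| = 32.2, J = B + 32.2·(cos 170.0°, sin 170.0°) = (-4.070, 40.47). BJ is perpendicular to JU; with |JU| = 12.3 on the right of BJ, U = J + 12.3·(0.1736, 0.9848) = (-1.934, 52.58). Then |TU| = |U − T| = 52.61.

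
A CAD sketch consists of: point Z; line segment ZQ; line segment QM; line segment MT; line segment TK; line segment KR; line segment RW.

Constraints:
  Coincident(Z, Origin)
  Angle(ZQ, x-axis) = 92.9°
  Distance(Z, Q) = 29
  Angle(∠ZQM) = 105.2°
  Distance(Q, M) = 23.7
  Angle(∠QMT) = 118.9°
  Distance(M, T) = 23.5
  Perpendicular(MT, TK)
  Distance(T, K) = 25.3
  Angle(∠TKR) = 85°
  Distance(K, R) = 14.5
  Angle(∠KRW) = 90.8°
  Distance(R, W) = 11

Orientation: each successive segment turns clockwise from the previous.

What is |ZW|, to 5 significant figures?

27.868

∠TKR = 85.0° gives KR at 132.00° from the x-axis; with |KR| = 14.5, R = (11.290, 12.571). ∠KRW = 90.8° gives RW at 42.800° from the x-axis; with |RW| = 11.0, W = (19.361, 20.045). Then |ZW| = |W − Z| = 27.868.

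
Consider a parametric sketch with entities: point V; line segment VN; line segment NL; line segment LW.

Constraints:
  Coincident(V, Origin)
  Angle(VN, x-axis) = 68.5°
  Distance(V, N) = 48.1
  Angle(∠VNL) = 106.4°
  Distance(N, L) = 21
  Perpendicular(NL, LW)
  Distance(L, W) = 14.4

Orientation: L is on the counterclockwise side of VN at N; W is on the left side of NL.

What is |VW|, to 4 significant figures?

46.94

V is at the origin; VN runs at 68.5° with length 48.1, so N = 48.1·(cos 68.5°, sin 68.5°) = (17.63, 44.75). ∠VNL = 106.4°, so NL runs at 68.5° + (180° − 106.4°) = 142.1° from the x-axis; with |NL| = 21.0, L = N + 21.0·(cos 142.1°, sin 142.1°) = (1.058, 57.65). NL is perpendicular to LW; with |LW| = 14.4 on the left of NL, W = L + 14.4·(-0.6143, -0.7891) = (-7.788, 46.29). Then |VW| = |W − V| = 46.94.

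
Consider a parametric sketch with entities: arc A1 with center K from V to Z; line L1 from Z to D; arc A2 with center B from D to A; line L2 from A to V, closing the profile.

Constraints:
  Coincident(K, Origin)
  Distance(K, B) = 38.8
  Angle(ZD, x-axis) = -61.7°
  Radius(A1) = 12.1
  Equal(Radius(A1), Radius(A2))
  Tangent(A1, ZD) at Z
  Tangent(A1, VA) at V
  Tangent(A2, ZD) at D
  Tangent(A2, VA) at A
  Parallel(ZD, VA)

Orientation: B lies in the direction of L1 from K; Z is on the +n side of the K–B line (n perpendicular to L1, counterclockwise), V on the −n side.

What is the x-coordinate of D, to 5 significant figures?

29.048

Tangency of A1 to both parallel lines with radius 12.1 puts Z and V at K ± 12.1·n: Z = (10.654, 5.7365), V = (-10.654, -5.7365). Equal radii place D and A the same way about B: D = B + 12.1·n = (29.048, -28.426), A = B − 12.1·n = (7.7408, -39.899). So D.x = 29.048.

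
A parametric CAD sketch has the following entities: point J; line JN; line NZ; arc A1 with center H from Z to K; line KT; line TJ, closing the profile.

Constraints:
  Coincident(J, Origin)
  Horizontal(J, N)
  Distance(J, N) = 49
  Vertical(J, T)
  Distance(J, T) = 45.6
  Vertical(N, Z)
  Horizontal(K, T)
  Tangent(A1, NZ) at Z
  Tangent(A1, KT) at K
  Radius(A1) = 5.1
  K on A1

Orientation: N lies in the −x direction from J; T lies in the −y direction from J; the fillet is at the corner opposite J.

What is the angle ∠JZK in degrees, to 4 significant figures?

84.57°

The virtual corner opposite J is at (-49.00, -45.60). The tangent condition forces HZ to be normal to NZ and tangency of A1 to KT means the radius HK is perpendicular to KT, with radius 5.1, so the center H sits 5.1 in from both sides at H = (-43.90, -40.50). That places the tangent points at Z = (-49.00, -40.50) on NZ and K = (-43.90, -45.60) on KT. Then cos ∠JZK = ZJ·ZK / (|ZJ||ZK|), giving 84.57°.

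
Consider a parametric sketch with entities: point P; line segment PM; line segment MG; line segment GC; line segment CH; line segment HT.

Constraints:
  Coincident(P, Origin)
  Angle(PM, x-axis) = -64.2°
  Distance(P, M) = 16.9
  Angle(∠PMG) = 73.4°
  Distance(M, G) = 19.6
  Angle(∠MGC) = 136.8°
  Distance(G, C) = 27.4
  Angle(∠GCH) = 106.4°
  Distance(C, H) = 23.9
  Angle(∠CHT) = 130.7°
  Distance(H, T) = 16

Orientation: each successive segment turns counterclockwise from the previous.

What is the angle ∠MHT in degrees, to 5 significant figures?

68.209°

P is at the origin; PM runs at -64.2° with length 16.9, so M = (7.3554, -15.215). ∠PMG = 73.4° gives MG at 42.400° from the x-axis; with |MG| = 19.6, G = (21.829, -1.9991). ∠MGC = 136.8° gives GC at 85.600° from the x-axis; with |GC| = 27.4, C = (23.931, 25.320). ∠GCH = 106.4° gives CH at 159.20° from the x-axis; with |CH| = 23.9, H = (1.5889, 33.807). ∠CHT = 130.7° gives HT at -151.50° from the x-axis; with |HT| = 16.0, T = (-12.472, 26.173). Then cos ∠MHT = HM·HT / (|HM||HT|), giving 68.209°.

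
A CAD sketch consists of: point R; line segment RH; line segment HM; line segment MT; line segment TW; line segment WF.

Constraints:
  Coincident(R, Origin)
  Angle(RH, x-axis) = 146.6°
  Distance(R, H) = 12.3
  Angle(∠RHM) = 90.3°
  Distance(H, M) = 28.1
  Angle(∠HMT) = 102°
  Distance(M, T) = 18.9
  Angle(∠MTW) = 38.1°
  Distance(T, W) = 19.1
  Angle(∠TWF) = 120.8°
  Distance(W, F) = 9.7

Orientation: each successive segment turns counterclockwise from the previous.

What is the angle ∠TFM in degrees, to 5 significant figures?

39.007°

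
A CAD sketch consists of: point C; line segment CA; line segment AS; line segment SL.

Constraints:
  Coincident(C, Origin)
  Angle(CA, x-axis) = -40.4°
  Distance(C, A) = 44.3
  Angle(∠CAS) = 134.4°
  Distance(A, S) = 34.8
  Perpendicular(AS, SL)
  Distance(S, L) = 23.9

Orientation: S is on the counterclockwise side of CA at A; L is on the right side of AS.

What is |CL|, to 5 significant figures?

86.110

∠CAS = 134.4°, so AS runs at -40.4° + (180° − 134.4°) = 5.2000° from the x-axis; with |AS| = 34.8, S = A + 34.8·(cos 5.2000°, sin 5.2000°) = (68.393, -25.558). The perpendicularity gives SL at right angles to AS; with |SL| = 23.9 on the right of AS, L = S + 23.9·(0.090633, -0.99588) = (70.559, -49.359). Then |CL| = |L − C| = 86.110.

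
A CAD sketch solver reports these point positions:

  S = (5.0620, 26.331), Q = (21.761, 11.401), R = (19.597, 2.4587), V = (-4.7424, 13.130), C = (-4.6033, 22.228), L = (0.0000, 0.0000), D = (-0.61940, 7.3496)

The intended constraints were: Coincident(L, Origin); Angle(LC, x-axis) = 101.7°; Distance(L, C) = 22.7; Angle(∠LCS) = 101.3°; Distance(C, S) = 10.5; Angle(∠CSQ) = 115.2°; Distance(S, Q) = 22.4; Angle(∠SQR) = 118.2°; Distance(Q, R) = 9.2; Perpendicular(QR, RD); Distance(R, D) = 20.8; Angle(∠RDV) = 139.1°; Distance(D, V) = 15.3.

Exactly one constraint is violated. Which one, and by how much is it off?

Distance(D, V) = 15.3 — off by 8.20.

L = (0.00, 0.00) ✓; LC at 101.7° ✓; |LC| = 22.70 ✓; ∠LCS = 101.3° ✓; |CS| = 10.50 ✓; ∠CSQ = 115.2° ✓; |SQ| = 22.40 ✓; ∠SQR = 118.2° ✓; |QR| = 9.200 ✓; ∠(QR, RD) = 90.00° ✓; |RD| = 20.80 ✓; ∠RDV = 139.1° ✓; |DV| = 7.100 ✗.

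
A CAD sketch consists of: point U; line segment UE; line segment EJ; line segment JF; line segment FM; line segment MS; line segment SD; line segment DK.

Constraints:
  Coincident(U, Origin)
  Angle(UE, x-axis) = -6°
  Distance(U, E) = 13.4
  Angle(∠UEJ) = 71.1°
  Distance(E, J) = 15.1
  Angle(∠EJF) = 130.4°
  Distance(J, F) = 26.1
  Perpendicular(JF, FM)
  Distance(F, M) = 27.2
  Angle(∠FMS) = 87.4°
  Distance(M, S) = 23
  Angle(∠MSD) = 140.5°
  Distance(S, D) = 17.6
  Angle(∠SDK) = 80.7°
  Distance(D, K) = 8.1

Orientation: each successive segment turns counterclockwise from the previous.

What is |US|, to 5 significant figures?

9.7564

JF is perpendicular to FM, so FM runs at -117.50°; with |FM| = 27.2, M = (-25.755, 1.2432). ∠FMS = 87.4° gives MS at -24.900° from the x-axis; with |MS| = 23.0, S = (-4.8930, -8.4407). Then |US| = |S − U| = 9.7564.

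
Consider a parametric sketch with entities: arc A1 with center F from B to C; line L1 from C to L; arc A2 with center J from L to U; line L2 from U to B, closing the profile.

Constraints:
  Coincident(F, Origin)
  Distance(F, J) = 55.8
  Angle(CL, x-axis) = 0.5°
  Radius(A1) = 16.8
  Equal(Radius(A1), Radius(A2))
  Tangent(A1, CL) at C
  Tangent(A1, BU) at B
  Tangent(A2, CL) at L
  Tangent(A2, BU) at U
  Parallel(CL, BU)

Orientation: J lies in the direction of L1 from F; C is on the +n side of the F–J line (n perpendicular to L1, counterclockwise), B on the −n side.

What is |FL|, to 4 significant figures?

58.27

The slot axis is L1's direction at 0.5°, so u = (cos 0.5°, sin 0.5°) = (1.000, 0.008727) and n = (−sin 0.5°, cos 0.5°) = (-0.008727, 1.000). F is at the origin and J lies 55.8 along u from F, so J = 55.8·u = (55.80, 0.4869). Tangency of A1 to both parallel lines with radius 16.8 puts C and B at F ± 16.8·n: C = (-0.1466, 16.80), B = (0.1466, -16.80). Equal radii place L and U the same way about J: L = J + 16.8·n = (55.65, 17.29), U = J − 16.8·n = (55.94, -16.31). Then |FL| = |L − F| = 58.27.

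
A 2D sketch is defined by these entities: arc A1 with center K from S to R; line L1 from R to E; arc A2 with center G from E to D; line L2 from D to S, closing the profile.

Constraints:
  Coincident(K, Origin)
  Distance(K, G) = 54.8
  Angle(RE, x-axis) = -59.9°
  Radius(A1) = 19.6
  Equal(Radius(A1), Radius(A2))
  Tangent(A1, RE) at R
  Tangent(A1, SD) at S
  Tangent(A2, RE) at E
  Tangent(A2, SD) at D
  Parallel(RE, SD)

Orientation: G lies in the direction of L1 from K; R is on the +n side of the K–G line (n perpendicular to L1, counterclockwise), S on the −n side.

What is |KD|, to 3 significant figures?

58.2

The slot axis is L1's direction at -59.9°, so u = (cos -59.9°, sin -59.9°) = (0.502, -0.865) and n = (−sin -59.9°, cos -59.9°) = (0.865, 0.502). K is at the origin and G lies 54.8 along u from K, so G = 54.8·u = (27.5, -47.4). Tangency of A1 to both parallel lines with radius 19.6 puts R and S at K ± 19.6·n: R = (17.0, 9.83), S = (-17.0, -9.83). Equal radii place E and D the same way about G: E = G + 19.6·n = (44.4, -37.6), D = G − 19.6·n = (10.5, -57.2). Then |KD| = |D − K| = 58.2.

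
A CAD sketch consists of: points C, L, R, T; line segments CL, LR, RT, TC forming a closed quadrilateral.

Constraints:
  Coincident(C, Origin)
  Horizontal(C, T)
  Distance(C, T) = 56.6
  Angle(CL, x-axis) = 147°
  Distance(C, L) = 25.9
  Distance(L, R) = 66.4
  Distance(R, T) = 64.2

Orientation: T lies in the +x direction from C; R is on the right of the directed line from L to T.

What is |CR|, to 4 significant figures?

45.33

Checks: |LR| = 66.40 ✓; |RT| = 64.20 ✓.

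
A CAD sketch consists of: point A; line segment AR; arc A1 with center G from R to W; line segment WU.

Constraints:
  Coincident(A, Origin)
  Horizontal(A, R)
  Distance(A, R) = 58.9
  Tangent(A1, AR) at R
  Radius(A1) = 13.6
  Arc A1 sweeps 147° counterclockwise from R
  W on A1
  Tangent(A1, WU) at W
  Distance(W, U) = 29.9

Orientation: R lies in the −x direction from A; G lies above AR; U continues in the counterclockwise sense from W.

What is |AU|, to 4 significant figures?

86.99

A is at the origin; AR is horizontal with |AR| = 58.9 and R on the −x side, so R = (-58.90, 0.000). The tangent condition forces GR to be normal to AR, so G = R + (0, 13.6) = (-58.90, 13.60). On A1, R sits at bearing -90° from G; a 147° counterclockwise sweep puts W at bearing 57°, so W = G + 13.6·(cos 57°, sin 57°) = (-51.49, 25.01). A1 meets WU tangentially, so GW is at right angles to WU, so WU runs along (−sin 57°, cos 57°); with |WU| = 29.9, U = (-76.57, 41.29). Then |AU| = |U − A| = 86.99.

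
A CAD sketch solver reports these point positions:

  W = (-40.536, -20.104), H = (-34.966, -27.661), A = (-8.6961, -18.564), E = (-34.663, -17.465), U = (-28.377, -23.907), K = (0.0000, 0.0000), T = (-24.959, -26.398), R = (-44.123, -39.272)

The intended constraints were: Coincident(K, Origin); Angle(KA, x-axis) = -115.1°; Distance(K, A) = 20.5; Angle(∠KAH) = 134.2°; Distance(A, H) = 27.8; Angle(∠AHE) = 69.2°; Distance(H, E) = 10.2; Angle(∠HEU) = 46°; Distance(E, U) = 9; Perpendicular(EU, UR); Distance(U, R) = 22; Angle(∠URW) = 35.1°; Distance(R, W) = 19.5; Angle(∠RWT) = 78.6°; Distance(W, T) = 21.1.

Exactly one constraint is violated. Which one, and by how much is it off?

Distance(W, T) = 21.1 — off by 4.30.

K = (0.00, 0.00) ✓; KA at -115.1° ✓; |KA| = 20.50 ✓; ∠KAH = 134.2° ✓; |AH| = 27.80 ✓; ∠AHE = 69.20° ✓; |HE| = 10.20 ✓; ∠HEU = 46.00° ✓; |EU| = 9.001 ✓; ∠(EU, UR) = 90.00° ✓; |UR| = 22.00 ✓; ∠URW = 35.10° ✓; |RW| = 19.50 ✓; ∠RWT = 78.60° ✓; |WT| = 16.80 ✗.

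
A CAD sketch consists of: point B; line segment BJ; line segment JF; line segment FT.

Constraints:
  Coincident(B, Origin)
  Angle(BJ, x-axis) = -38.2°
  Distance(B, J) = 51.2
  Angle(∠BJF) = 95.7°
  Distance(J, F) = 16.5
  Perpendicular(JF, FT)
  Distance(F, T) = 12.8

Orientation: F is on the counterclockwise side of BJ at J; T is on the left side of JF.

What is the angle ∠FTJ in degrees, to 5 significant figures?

52.197°

B is at the origin; BJ runs at -38.2° with length 51.2, so J = 51.2·(cos -38.2°, sin -38.2°) = (40.236, -31.663). ∠BJF = 95.7°, so JF runs at -38.2° + (180° − 95.7°) = 46.100° from the x-axis; with |JF| = 16.5, F = J + 16.5·(cos 46.100°, sin 46.100°) = (51.677, -19.773). The perpendicularity gives FT at right angles to JF; with |FT| = 12.8 on the left of JF, T = F + 12.8·(-0.72055, 0.69340) = (42.454, -10.898). Then cos ∠FTJ = TF·TJ / (|TF||TJ|), giving 52.197°.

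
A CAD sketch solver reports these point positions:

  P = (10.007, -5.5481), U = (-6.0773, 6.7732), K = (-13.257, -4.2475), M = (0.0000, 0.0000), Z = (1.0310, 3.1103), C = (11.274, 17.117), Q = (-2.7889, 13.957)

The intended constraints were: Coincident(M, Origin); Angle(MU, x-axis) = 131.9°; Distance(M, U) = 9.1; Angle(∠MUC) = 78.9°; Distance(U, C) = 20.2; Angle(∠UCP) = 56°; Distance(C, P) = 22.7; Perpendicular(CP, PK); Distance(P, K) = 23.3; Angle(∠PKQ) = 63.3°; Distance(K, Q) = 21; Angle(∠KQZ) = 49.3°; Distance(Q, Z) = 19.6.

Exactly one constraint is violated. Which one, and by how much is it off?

Distance(Q, Z) = 19.6 — off by 8.10.

M = (0.00, 0.00) ✓; MU at 131.9° ✓; |MU| = 9.100 ✓; ∠MUC = 78.90° ✓; |UC| = 20.20 ✓; ∠UCP = 56.00° ✓; |CP| = 22.70 ✓; ∠(CP, PK) = 90.00° ✓; |PK| = 23.30 ✓; ∠PKQ = 63.30° ✓; |KQ| = 21.00 ✓; ∠KQZ = 49.30° ✓; |QZ| = 11.50 ✗.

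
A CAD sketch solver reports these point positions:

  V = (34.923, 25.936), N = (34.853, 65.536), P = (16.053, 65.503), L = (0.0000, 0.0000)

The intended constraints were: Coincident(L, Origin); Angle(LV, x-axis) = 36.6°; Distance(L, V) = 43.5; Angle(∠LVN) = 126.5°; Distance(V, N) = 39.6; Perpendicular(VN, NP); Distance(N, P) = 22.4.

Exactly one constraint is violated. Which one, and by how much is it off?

Distance(N, P) = 22.4 — off by 3.60.

L = (0.00, 0.00) ✓; LV at 36.60° ✓; |LV| = 43.50 ✓; ∠LVN = 126.5° ✓; |VN| = 39.60 ✓; ∠(VN, NP) = 90.00° ✓; |NP| = 18.80 ✗.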